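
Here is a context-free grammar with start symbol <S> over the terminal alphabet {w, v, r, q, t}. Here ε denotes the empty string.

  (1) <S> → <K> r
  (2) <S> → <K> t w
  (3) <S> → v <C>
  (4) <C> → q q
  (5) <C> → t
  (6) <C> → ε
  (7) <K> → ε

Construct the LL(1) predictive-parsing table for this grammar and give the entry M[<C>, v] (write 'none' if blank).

FIRST(<C>) = {ε, q, t}
FIRST(<K>) = {ε}
FIRST(<S>) = {r, t, v}  (via <K> r, <K> t w)
FOLLOW(<S>) includes $ since <S> is the start symbol.
FOLLOW(<S>): <S> appears on no right-hand side. Thus FOLLOW(<S>) = {$}.
FOLLOW(<C>): in <S>→v <C>, the suffix after <C> is empty, so FOLLOW(<C>) ⊇ FOLLOW(<S>) = {$}. Thus FOLLOW(<C>) = {$}.
For <C> → q q: FIRST(q q) = {q}, so it goes in M[<C>, t] for t ∈ {q}.
For <C> → t: FIRST(t) = {t}, so it goes in M[<C>, t] for t ∈ {t}.
For <C> → ε: FIRST(ε) = {ε}, so it goes in M[<C>, t] for t ∈ {}; since ε ∈ FIRST, also for every t ∈ FOLLOW(<C>) = {$}.
None of these place a production in M[<C>, v].

none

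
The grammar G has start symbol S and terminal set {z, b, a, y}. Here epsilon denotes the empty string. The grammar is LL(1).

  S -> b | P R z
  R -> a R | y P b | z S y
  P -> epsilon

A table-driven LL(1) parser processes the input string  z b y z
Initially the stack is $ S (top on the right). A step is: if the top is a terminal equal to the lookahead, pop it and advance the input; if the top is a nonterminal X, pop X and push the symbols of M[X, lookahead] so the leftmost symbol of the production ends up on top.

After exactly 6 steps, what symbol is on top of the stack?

y

step 1: stack=$ S  input=z b y z $  — expand S -> P R z
step 2: stack=$ z R P  input=z b y z $  — expand P -> epsilon
step 3: stack=$ z R  input=z b y z $  — expand R -> z S y
step 4: stack=$ z y S z  input=z b y z $  — match z
step 5: stack=$ z y S  input=b y z $  — expand S -> b
step 6: stack=$ z y b  input=b y z $  — match b
Stack after step 6: $ z y (top = y).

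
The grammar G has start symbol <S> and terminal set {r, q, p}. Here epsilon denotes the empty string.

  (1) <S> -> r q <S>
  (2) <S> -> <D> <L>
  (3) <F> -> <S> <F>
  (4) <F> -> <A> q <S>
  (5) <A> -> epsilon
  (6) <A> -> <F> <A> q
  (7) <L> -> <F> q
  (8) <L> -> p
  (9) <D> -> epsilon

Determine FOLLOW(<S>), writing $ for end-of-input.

{$, p, q, r}

FIRST(<D>): from <D>->epsilon we get {epsilon}. So FIRST(<D>) = {epsilon}.
FIRST(<S>): from <S>->r q <S> we get {r}; from <S>-><D> <L> we get {p, q, r}. So FIRST(<S>) = {p, q, r}.
FIRST(<F>): from <F>-><S> <F> we get {p, q, r}; from <F>-><A> q <S> we get {p, q, r}. So FIRST(<F>) = {p, q, r}.
FIRST(<A>): from <A>->epsilon we get {epsilon}; from <A>-><F> <A> q we get {p, q, r}. So FIRST(<A>) = {epsilon, p, q, r}.
FIRST(<L>): from <L>-><F> q we get {p, q, r}; from <L>->p we get {p}. So FIRST(<L>) = {p, q, r}.
FOLLOW(<S>) includes $ since <S> is the start symbol.
FOLLOW(<F>): in <F>-><S> <F>, the suffix after <F> is empty (adds nothing new); in <A>-><F> <A> q, <F> is followed by <A> q with FIRST {p, q, r}; in <L>-><F> q, <F> is followed by q with FIRST {q}. Thus FOLLOW(<F>) = {p, q, r}.
FOLLOW(<S>): in <S>->r q <S>, the suffix after <S> is empty (adds nothing new); in <F>-><S> <F>, <S> is followed by <F> with FIRST {p, q, r}; in <F>-><A> q <S>, the suffix after <S> is empty, so FOLLOW(<S>) ⊇ FOLLOW(<F>) = {p, q, r}. Thus FOLLOW(<S>) = {$, p, q, r}.
FOLLOW(<A>): in <F>-><A> q <S>, <A> is followed by q <S> with FIRST {q}; in <A>-><F> <A> q, <A> is followed by q with FIRST {q}. Thus FOLLOW(<A>) = {q}.
FOLLOW(<L>): in <S>-><D> <L>, the suffix after <L> is empty, so FOLLOW(<L>) ⊇ FOLLOW(<S>) = {$, p, q, r}. Thus FOLLOW(<L>) = {$, p, q, r}.
FOLLOW(<D>): in <S>-><D> <L>, <D> is followed by <L> with FIRST {p, q, r}. Thus FOLLOW(<D>) = {p, q, r}.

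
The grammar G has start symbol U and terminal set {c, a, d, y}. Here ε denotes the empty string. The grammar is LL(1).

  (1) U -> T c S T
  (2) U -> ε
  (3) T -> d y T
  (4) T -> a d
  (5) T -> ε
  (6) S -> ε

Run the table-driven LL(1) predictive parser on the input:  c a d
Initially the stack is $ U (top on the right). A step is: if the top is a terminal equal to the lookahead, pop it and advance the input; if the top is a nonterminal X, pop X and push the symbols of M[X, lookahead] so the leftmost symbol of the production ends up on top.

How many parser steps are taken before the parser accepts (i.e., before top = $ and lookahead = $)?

7

     Stack      Input    Action
  1  $ U        c a d $  expand U -> T c S T
  2  $ T S c T  c a d $  expand T -> ε
  3  $ T S c    c a d $  match c
  4  $ T S      a d $    expand S -> ε
  5  $ T        a d $    expand T -> a d
  6  $ d a      a d $    match a
  7  $ d        d $      match d
Accept reached after 7 steps.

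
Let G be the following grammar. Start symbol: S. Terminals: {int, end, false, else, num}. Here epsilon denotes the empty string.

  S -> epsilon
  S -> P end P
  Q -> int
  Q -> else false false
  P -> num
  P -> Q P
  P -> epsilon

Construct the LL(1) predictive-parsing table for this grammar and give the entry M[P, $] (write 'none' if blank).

P -> epsilon

FIRST(Q): from Q->int we get {int}; from Q->else false false we get {else}. So FIRST(Q) = {else, int}.
FIRST(P): from P->num we get {num}; from P->Q P we get {else, int}; from P->epsilon we get {epsilon}. So FIRST(P) = {epsilon, else, int, num}.
FIRST(S): from S->epsilon we get {epsilon}; from S->P end P we get {else, end, int, num}. So FIRST(S) = {epsilon, else, end, int, num}.
FOLLOW(S) includes $ since S is the start symbol.
FOLLOW(S): S appears on no right-hand side. Thus FOLLOW(S) = {$}.
FOLLOW(P): in S->P end P (occurrence 1), P is followed by end P with FIRST {end}; in S->P end P (occurrence 2), the suffix after P is empty, so FOLLOW(P) ⊇ FOLLOW(S) = {$}; in P->Q P, the suffix after P is empty (adds nothing new). Thus FOLLOW(P) = {$, end}.
For P -> num: FIRST(num) = {num}, so it goes in M[P, t] for t ∈ {num}.
For P -> Q P: FIRST(Q P) = {else, int}, so it goes in M[P, t] for t ∈ {else, int}.
For P -> epsilon: FIRST(epsilon) = {epsilon}, so it goes in M[P, t] for t ∈ {}; since epsilon ∈ FIRST, also for every t ∈ FOLLOW(P) = {$, end}.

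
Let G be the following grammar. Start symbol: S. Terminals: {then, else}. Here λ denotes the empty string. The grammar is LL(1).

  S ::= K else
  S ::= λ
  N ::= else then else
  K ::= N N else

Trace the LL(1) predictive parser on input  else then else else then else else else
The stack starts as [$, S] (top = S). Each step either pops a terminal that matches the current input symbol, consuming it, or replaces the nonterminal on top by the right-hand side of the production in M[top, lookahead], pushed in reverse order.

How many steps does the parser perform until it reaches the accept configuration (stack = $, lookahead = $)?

      Stack                         Input                                      Action
   1  $ S                           else then else else then else else else $  expand S ::= K else
   2  $ else K                      else then else else then else else else $  expand K ::= N N else
   3  $ else else N N               else then else else then else else else $  expand N ::= else then else
   4  $ else else N else then else  else then else else then else else else $  match else
   5  $ else else N else then       then else else then else else else $       match then
   6  $ else else N else            else else then else else else $            match else
   7  $ else else N                 else then else else else $                 expand N ::= else then else
   8  $ else else else then else    else then else else else $                 match else
   9  $ else else else then         then else else else $                      match then
  10  $ else else else              else else else $                           match else
  11  $ else else                   else else $                                match else
  12  $ else                        else $                                     match else
Accept reached after 12 steps.

12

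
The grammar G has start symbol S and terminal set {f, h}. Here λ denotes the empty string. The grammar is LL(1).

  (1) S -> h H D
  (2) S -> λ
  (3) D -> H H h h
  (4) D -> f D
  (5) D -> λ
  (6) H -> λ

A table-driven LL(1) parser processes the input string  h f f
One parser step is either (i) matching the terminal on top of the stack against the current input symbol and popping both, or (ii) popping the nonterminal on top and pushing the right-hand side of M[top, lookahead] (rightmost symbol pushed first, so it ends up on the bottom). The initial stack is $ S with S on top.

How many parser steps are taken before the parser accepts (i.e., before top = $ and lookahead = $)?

     Stack    Input    Action
  1  $ S      h f f $  expand S -> h H D
  2  $ D H h  h f f $  match h
  3  $ D H    f f $    expand H -> λ
  4  $ D      f f $    expand D -> f D
  5  $ D f    f f $    match f
  6  $ D      f $      expand D -> f D
  7  $ D f    f $      match f
  8  $ D      $        expand D -> λ
Accept reached after 8 steps.

8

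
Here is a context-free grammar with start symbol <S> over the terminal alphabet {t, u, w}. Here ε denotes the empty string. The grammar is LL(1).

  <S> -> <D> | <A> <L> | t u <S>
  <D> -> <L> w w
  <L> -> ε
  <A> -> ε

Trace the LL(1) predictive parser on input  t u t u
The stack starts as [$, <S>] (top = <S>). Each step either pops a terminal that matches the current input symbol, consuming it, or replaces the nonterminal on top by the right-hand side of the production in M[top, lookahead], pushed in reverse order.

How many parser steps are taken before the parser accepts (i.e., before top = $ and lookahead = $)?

9

step 1: stack=$ <S>  input=t u t u $  — expand <S> -> t u <S>
step 2: stack=$ <S> u t  input=t u t u $  — match t
step 3: stack=$ <S> u  input=u t u $  — match u
step 4: stack=$ <S>  input=t u $  — expand <S> -> t u <S>
step 5: stack=$ <S> u t  input=t u $  — match t
step 6: stack=$ <S> u  input=u $  — match u
step 7: stack=$ <S>  input=$  — expand <S> -> <A> <L>
step 8: stack=$ <L> <A>  input=$  — expand <A> -> ε
step 9: stack=$ <L>  input=$  — expand <L> -> ε
Accept reached after 9 steps.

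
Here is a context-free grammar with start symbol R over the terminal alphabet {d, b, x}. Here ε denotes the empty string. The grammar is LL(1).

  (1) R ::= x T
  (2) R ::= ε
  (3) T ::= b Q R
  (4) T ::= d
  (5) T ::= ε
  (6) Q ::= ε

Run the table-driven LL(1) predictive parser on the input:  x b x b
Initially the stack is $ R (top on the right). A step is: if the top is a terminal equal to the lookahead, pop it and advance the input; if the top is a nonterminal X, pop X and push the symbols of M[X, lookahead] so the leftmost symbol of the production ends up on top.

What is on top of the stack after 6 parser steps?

x

     Stack    Input      Action
  1  $ R      x b x b $  expand R ::= x T
  2  $ T x    x b x b $  match x
  3  $ T      b x b $    expand T ::= b Q R
  4  $ R Q b  b x b $    match b
  5  $ R Q    x b $      expand Q ::= ε
  6  $ R      x b $      expand R ::= x T
Stack after step 6: $ T x (top = x).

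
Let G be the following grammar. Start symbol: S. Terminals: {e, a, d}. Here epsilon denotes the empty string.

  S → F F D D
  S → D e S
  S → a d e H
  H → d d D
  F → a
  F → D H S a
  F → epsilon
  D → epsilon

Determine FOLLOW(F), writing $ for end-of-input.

FIRST(H) = {d}
FIRST(D) = {epsilon}
FIRST(F) = {epsilon, a, d}  (via D H S a)
FIRST(S) = {epsilon, a, d, e}  (via F F D D, D e S)
FOLLOW(S) includes $ since S is the start symbol.
FOLLOW(S): in S→D e S, the suffix after S is empty (adds nothing new); in F→D H S a, S is followed by a with FIRST {a}. Thus FOLLOW(S) = {$, a}.
FOLLOW(H): in S→a d e H, the suffix after H is empty, so FOLLOW(H) ⊇ FOLLOW(S) = {$, a}; in F→D H S a, H is followed by S a with FIRST {a, d, e}. Thus FOLLOW(H) = {$, a, d, e}.
FOLLOW(F): in S→F F D D (occurrence 1), F is followed by F D D with FIRST {epsilon, a, d}; in S→F F D D (occurrence 1), the suffix after F is nullable, so FOLLOW(F) ⊇ FOLLOW(S) = {$, a}; in S→F F D D (occurrence 2), F is followed by D D with FIRST {epsilon}; in S→F F D D (occurrence 2), the suffix after F is nullable, so FOLLOW(F) ⊇ FOLLOW(S) = {$, a}. Thus FOLLOW(F) = {$, a, d}.
FOLLOW(D): in S→F F D D (occurrence 1), D is followed by D with FIRST {epsilon}; in S→F F D D (occurrence 1), the suffix after D is nullable, so FOLLOW(D) ⊇ FOLLOW(S) = {$, a}; in S→F F D D (occurrence 2), the suffix after D is empty, so FOLLOW(D) ⊇ FOLLOW(S) = {$, a}; in S→D e S, D is followed by e S with FIRST {e}; in H→d d D, the suffix after D is empty, so FOLLOW(D) ⊇ FOLLOW(H) = {$, a, d, e}; in F→D H S a, D is followed by H S a with FIRST {d}. Thus FOLLOW(D) = {$, a, d, e}.

{$, a, d}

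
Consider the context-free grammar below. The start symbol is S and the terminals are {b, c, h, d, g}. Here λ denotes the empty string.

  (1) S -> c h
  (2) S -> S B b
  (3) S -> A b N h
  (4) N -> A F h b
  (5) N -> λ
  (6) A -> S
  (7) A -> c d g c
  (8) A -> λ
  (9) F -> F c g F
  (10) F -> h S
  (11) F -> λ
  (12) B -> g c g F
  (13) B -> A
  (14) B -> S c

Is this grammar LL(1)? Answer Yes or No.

No

FIRST(S) = {b, c}
FIRST(N) = {λ, b, c, h}
FIRST(A) = {λ, b, c}
FIRST(F) = {λ, c, h}
FIRST(B) = {λ, b, c, g}
FOLLOW(S) = {$, b, c, g, h}
FOLLOW(N) = {h}
FOLLOW(A) = {b, c, h}
FOLLOW(F) = {b, c, h}
FOLLOW(B) = {b}
Cell M[A, b] receives both A -> S and A -> λ — the grammar is not LL(1).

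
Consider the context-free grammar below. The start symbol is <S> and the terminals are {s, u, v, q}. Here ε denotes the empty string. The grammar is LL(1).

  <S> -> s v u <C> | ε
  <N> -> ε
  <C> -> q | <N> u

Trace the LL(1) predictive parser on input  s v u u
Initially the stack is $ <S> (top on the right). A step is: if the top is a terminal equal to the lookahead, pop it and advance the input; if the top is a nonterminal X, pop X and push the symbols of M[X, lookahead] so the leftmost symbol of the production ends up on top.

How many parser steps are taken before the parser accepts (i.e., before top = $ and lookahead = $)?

     Stack        Input      Action
  1  $ <S>        s v u u $  expand <S> -> s v u <C>
  2  $ <C> u v s  s v u u $  match s
  3  $ <C> u v    v u u $    match v
  4  $ <C> u      u u $      match u
  5  $ <C>        u $        expand <C> -> <N> u
  6  $ u <N>      u $        expand <N> -> ε
  7  $ u          u $        match u
Accept reached after 7 steps.

7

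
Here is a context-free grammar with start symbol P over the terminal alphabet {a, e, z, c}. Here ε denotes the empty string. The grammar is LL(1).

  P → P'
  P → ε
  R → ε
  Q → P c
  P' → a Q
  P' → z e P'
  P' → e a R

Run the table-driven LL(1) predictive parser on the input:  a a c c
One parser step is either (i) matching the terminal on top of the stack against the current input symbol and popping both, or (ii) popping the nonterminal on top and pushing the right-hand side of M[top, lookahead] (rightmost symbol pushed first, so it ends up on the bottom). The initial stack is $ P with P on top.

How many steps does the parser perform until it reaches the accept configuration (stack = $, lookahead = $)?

step 1: stack=$ P  input=a a c c $  — expand P → P'
step 2: stack=$ P'  input=a a c c $  — expand P' → a Q
step 3: stack=$ Q a  input=a a c c $  — match a
step 4: stack=$ Q  input=a c c $  — expand Q → P c
step 5: stack=$ c P  input=a c c $  — expand P → P'
step 6: stack=$ c P'  input=a c c $  — expand P' → a Q
step 7: stack=$ c Q a  input=a c c $  — match a
step 8: stack=$ c Q  input=c c $  — expand Q → P c
step 9: stack=$ c c P  input=c c $  — expand P → ε
step 10: stack=$ c c  input=c c $  — match c
step 11: stack=$ c  input=c $  — match c
Accept reached after 11 steps.

11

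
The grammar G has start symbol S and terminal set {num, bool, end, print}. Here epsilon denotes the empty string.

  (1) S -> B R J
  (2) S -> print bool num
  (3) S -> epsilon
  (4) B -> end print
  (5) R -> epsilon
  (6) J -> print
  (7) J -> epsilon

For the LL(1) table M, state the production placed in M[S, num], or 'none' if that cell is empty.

none

FIRST(B): from B->end print we get {end}. So FIRST(B) = {end}.
FIRST(R): from R->epsilon we get {epsilon}. So FIRST(R) = {epsilon}.
FIRST(J): from J->print we get {print}; from J->epsilon we get {epsilon}. So FIRST(J) = {epsilon, print}.
FIRST(S): from S->B R J we get {end}; from S->print bool num we get {print}; from S->epsilon we get {epsilon}. So FIRST(S) = {epsilon, end, print}.
FOLLOW(S) includes $ since S is the start symbol.
FOLLOW(S): S appears on no right-hand side. Thus FOLLOW(S) = {$}.
For S -> B R J: FIRST(B R J) = {end}, so it goes in M[S, t] for t ∈ {end}.
For S -> print bool num: FIRST(print bool num) = {print}, so it goes in M[S, t] for t ∈ {print}.
For S -> epsilon: FIRST(epsilon) = {epsilon}, so it goes in M[S, t] for t ∈ {}; since epsilon ∈ FIRST, also for every t ∈ FOLLOW(S) = {$}.
None of these place a production in M[S, num].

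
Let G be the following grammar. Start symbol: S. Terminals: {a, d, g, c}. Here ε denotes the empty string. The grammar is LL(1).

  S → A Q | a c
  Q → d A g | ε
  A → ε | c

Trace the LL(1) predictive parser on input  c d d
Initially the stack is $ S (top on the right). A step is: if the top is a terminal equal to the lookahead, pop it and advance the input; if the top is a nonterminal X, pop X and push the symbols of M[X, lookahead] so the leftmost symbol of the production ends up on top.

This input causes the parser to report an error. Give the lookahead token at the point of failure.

d

     Stack    Input    Action
  1  $ S      c d d $  expand S → A Q
  2  $ Q A    c d d $  expand A → c
  3  $ Q c    c d d $  match c
  4  $ Q      d d $    expand Q → d A g
  5  $ g A d  d d $    match d
  6  $ g A    d $      expand A → ε
  7  $ g      d $      error: top is terminal g but lookahead is d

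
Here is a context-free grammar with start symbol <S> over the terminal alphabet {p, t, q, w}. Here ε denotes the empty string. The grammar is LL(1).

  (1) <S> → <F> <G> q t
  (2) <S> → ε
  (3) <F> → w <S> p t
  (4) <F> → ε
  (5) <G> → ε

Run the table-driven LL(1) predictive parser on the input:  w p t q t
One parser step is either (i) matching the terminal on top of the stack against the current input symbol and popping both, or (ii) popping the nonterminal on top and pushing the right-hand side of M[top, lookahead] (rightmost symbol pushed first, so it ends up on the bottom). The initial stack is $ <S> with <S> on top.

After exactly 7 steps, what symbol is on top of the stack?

     Stack                Input        Action
  1  $ <S>                w p t q t $  expand <S> → <F> <G> q t
  2  $ t q <G> <F>        w p t q t $  expand <F> → w <S> p t
  3  $ t q <G> t p <S> w  w p t q t $  match w
  4  $ t q <G> t p <S>    p t q t $    expand <S> → ε
  5  $ t q <G> t p        p t q t $    match p
  6  $ t q <G> t          t q t $      match t
  7  $ t q <G>            q t $        expand <G> → ε
Stack after step 7: $ t q (top = q).

q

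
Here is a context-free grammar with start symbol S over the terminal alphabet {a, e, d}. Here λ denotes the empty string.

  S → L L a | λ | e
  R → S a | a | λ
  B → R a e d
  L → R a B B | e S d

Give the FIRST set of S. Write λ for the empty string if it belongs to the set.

{λ, a, e}

FIRST(S) = {λ, a, e}  (via L L a)
FIRST(R) = {λ, a, e}  (via S a)
FIRST(B) = {a, e}  (via R a e d)
FIRST(L) = {a, e}  (via R a B B)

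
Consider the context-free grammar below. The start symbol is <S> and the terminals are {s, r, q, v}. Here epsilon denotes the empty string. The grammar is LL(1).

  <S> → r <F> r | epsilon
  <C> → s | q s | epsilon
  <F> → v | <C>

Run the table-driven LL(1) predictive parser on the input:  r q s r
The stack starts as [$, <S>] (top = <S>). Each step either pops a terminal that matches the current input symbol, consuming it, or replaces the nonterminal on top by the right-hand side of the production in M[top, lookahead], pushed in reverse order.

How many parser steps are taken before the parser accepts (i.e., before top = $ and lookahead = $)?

7

step 1: stack=$ <S>  input=r q s r $  — expand <S> → r <F> r
step 2: stack=$ r <F> r  input=r q s r $  — match r
step 3: stack=$ r <F>  input=q s r $  — expand <F> → <C>
step 4: stack=$ r <C>  input=q s r $  — expand <C> → q s
step 5: stack=$ r s q  input=q s r $  — match q
step 6: stack=$ r s  input=s r $  — match s
step 7: stack=$ r  input=r $  — match r
Accept reached after 7 steps.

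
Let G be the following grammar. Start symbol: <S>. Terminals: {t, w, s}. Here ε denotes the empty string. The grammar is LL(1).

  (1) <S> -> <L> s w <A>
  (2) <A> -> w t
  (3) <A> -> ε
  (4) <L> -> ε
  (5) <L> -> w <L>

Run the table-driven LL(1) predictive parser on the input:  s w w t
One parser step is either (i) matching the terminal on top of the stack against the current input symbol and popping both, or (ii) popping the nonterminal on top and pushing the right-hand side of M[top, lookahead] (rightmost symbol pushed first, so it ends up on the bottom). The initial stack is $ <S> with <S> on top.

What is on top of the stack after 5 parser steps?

w

     Stack          Input      Action
  1  $ <S>          s w w t $  expand <S> -> <L> s w <A>
  2  $ <A> w s <L>  s w w t $  expand <L> -> ε
  3  $ <A> w s      s w w t $  match s
  4  $ <A> w        w w t $    match w
  5  $ <A>          w t $      expand <A> -> w t
Stack after step 5: $ t w (top = w).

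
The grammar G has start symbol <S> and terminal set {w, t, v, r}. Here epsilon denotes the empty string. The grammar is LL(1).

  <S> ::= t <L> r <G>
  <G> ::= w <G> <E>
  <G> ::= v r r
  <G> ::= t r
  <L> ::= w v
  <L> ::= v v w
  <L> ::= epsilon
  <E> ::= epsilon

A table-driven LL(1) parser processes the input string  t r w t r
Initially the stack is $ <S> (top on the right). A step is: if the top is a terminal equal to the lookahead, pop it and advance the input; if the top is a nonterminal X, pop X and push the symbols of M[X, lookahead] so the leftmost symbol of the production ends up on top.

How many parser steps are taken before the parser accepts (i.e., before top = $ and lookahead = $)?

10

step 1: stack=$ <S>  input=t r w t r $  — expand <S> ::= t <L> r <G>
step 2: stack=$ <G> r <L> t  input=t r w t r $  — match t
step 3: stack=$ <G> r <L>  input=r w t r $  — expand <L> ::= epsilon
step 4: stack=$ <G> r  input=r w t r $  — match r
step 5: stack=$ <G>  input=w t r $  — expand <G> ::= w <G> <E>
step 6: stack=$ <E> <G> w  input=w t r $  — match w
step 7: stack=$ <E> <G>  input=t r $  — expand <G> ::= t r
step 8: stack=$ <E> r t  input=t r $  — match t
step 9: stack=$ <E> r  input=r $  — match r
step 10: stack=$ <E>  input=$  — expand <E> ::= epsilon
Accept reached after 10 steps.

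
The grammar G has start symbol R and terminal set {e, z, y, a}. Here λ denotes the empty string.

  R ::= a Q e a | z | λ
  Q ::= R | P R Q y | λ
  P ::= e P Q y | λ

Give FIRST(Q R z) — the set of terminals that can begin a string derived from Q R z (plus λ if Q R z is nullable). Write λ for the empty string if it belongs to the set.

{a, e, y, z}

FIRST(R) = {λ, a, z}
FIRST(P) = {λ, e}
FIRST(Q) = {λ, a, e, y, z}  (via R, P R Q y)
FIRST(Q R z): take FIRST of each symbol in turn, carrying on past any symbol whose FIRST contains λ; result {a, e, y, z}.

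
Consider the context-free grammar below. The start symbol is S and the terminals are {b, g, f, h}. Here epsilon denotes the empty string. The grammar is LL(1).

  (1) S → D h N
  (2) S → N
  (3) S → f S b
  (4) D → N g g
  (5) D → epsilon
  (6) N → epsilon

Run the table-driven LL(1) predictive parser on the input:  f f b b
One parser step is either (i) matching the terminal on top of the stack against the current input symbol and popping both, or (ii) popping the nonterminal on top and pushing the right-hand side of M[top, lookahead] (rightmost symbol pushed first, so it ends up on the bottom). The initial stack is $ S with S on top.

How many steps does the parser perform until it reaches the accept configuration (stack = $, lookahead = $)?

8

     Stack      Input      Action
  1  $ S        f f b b $  expand S → f S b
  2  $ b S f    f f b b $  match f
  3  $ b S      f b b $    expand S → f S b
  4  $ b b S f  f b b $    match f
  5  $ b b S    b b $      expand S → N
  6  $ b b N    b b $      expand N → epsilon
  7  $ b b      b b $      match b
  8  $ b        b $        match b
Accept reached after 8 steps.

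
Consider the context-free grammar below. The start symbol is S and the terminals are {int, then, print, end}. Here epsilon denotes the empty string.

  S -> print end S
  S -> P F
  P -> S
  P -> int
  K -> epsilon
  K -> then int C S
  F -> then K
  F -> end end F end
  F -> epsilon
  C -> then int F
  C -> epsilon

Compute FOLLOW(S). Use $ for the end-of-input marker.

{$, end, int, print, then}

FIRST(K) = {epsilon, then}
FIRST(F) = {epsilon, end, then}
FIRST(C) = {epsilon, then}
FIRST(S) = {int, print}  (via P F)
FIRST(P) = {int, print}  (via S)
FOLLOW(S) includes $ since S is the start symbol.
FOLLOW(C): in K->then int C S, C is followed by S with FIRST {int, print}. Thus FOLLOW(C) = {int, print}.
FOLLOW(S): in S->print end S, the suffix after S is empty (adds nothing new); in P->S, the suffix after S is empty, so FOLLOW(S) ⊇ FOLLOW(P) = {$, end, int, print, then}; in K->then int C S, the suffix after S is empty, so FOLLOW(S) ⊇ FOLLOW(K) = {$, end, int, print, then}. Thus FOLLOW(S) = {$, end, int, print, then}.
FOLLOW(P): in S->P F, P is followed by F with FIRST {epsilon, end, then}; in S->P F, the suffix after P is nullable, so FOLLOW(P) ⊇ FOLLOW(S) = {$, end, int, print, then}. Thus FOLLOW(P) = {$, end, int, print, then}.
FOLLOW(F): in S->P F, the suffix after F is empty, so FOLLOW(F) ⊇ FOLLOW(S) = {$, end, int, print, then}; in F->end end F end, F is followed by end with FIRST {end}; in C->then int F, the suffix after F is empty, so FOLLOW(F) ⊇ FOLLOW(C) = {int, print}. Thus FOLLOW(F) = {$, end, int, print, then}.
FOLLOW(K): in F->then K, the suffix after K is empty, so FOLLOW(K) ⊇ FOLLOW(F) = {$, end, int, print, then}. Thus FOLLOW(K) = {$, end, int, print, then}.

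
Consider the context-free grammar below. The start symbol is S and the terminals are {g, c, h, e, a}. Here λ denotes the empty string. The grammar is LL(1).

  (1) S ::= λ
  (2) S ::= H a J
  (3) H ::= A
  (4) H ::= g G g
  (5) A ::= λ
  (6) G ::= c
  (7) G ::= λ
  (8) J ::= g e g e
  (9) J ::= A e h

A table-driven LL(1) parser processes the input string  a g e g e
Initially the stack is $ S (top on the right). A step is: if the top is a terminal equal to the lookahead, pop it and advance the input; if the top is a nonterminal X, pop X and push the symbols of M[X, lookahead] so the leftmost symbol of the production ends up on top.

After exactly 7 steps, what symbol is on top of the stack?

step 1: stack=$ S  input=a g e g e $  — expand S ::= H a J
step 2: stack=$ J a H  input=a g e g e $  — expand H ::= A
step 3: stack=$ J a A  input=a g e g e $  — expand A ::= λ
step 4: stack=$ J a  input=a g e g e $  — match a
step 5: stack=$ J  input=g e g e $  — expand J ::= g e g e
step 6: stack=$ e g e g  input=g e g e $  — match g
step 7: stack=$ e g e  input=e g e $  — match e
Stack after step 7: $ e g (top = g).

g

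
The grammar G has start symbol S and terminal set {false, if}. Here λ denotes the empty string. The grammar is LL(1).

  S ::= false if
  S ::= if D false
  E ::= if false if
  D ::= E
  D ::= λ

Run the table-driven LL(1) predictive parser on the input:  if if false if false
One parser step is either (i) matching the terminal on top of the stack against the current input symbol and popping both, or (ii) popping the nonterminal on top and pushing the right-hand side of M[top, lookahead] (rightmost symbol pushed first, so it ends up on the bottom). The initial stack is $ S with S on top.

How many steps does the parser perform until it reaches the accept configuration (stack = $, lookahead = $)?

8

     Stack                Input                   Action
  1  $ S                  if if false if false $  expand S ::= if D false
  2  $ false D if         if if false if false $  match if
  3  $ false D            if false if false $     expand D ::= E
  4  $ false E            if false if false $     expand E ::= if false if
  5  $ false if false if  if false if false $     match if
  6  $ false if false     false if false $        match false
  7  $ false if           if false $              match if
  8  $ false              false $                 match false
Accept reached after 8 steps.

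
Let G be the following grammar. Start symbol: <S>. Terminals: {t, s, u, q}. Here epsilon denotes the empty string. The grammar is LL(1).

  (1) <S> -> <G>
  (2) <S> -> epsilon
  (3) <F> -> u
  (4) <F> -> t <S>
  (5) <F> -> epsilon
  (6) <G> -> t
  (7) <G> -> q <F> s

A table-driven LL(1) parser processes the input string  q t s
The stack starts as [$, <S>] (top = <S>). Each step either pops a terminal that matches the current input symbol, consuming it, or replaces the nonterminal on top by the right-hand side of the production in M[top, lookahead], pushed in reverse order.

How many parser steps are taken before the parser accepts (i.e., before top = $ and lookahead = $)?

7

     Stack      Input    Action
  1  $ <S>      q t s $  expand <S> -> <G>
  2  $ <G>      q t s $  expand <G> -> q <F> s
  3  $ s <F> q  q t s $  match q
  4  $ s <F>    t s $    expand <F> -> t <S>
  5  $ s <S> t  t s $    match t
  6  $ s <S>    s $      expand <S> -> epsilon
  7  $ s        s $      match s
Accept reached after 7 steps.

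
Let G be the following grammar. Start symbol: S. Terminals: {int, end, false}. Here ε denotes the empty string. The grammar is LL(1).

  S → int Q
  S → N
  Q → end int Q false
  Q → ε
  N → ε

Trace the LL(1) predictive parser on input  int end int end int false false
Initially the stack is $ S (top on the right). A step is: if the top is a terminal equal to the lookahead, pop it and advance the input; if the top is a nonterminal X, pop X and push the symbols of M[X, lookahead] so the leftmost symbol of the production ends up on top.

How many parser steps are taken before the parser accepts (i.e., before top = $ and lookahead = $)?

11

step 1: stack=$ S  input=int end int end int false false $  — expand S → int Q
step 2: stack=$ Q int  input=int end int end int false false $  — match int
step 3: stack=$ Q  input=end int end int false false $  — expand Q → end int Q false
step 4: stack=$ false Q int end  input=end int end int false false $  — match end
step 5: stack=$ false Q int  input=int end int false false $  — match int
step 6: stack=$ false Q  input=end int false false $  — expand Q → end int Q false
step 7: stack=$ false false Q int end  input=end int false false $  — match end
step 8: stack=$ false false Q int  input=int false false $  — match int
step 9: stack=$ false false Q  input=false false $  — expand Q → ε
step 10: stack=$ false false  input=false false $  — match false
step 11: stack=$ false  input=false $  — match false
Accept reached after 11 steps.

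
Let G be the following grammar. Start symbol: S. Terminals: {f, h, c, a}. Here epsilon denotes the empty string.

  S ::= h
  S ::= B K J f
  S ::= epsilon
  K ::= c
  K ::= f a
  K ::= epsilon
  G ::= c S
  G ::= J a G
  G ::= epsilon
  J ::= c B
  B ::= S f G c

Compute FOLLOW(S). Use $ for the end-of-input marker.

{$, c, f}

FIRST(K): from K::=c we get {c}; from K::=f a we get {f}; from K::=epsilon we get {epsilon}. So FIRST(K) = {epsilon, c, f}.
FIRST(J): from J::=c B we get {c}. So FIRST(J) = {c}.
FIRST(G): from G::=c S we get {c}; from G::=J a G we get {c}; from G::=epsilon we get {epsilon}. So FIRST(G) = {epsilon, c}.
FIRST(S): from S::=h we get {h}; from S::=B K J f we get {f, h}; from S::=epsilon we get {epsilon}. So FIRST(S) = {epsilon, f, h}.
FIRST(B): from B::=S f G c we get {f, h}. So FIRST(B) = {f, h}.
FOLLOW(S) includes $ since S is the start symbol.
FOLLOW(K): in S::=B K J f, K is followed by J f with FIRST {c}. Thus FOLLOW(K) = {c}.
FOLLOW(G): in G::=J a G, the suffix after G is empty (adds nothing new); in B::=S f G c, G is followed by c with FIRST {c}. Thus FOLLOW(G) = {c}.
FOLLOW(S): in G::=c S, the suffix after S is empty, so FOLLOW(S) ⊇ FOLLOW(G) = {c}; in B::=S f G c, S is followed by f G c with FIRST {f}. Thus FOLLOW(S) = {$, c, f}.
FOLLOW(J): in S::=B K J f, J is followed by f with FIRST {f}; in G::=J a G, J is followed by a G with FIRST {a}. Thus FOLLOW(J) = {a, f}.
FOLLOW(B): in S::=B K J f, B is followed by K J f with FIRST {c, f}; in J::=c B, the suffix after B is empty, so FOLLOW(B) ⊇ FOLLOW(J) = {a, f}. Thus FOLLOW(B) = {a, c, f}.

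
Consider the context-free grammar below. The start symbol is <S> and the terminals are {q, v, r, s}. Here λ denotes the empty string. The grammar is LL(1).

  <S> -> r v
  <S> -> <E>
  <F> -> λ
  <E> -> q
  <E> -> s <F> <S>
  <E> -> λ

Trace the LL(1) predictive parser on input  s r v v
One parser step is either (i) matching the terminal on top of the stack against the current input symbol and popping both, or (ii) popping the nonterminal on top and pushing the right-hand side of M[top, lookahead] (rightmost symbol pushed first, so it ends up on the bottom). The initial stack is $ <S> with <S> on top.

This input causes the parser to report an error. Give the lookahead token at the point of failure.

v

step 1: stack=$ <S>  input=s r v v $  — expand <S> -> <E>
step 2: stack=$ <E>  input=s r v v $  — expand <E> -> s <F> <S>
step 3: stack=$ <S> <F> s  input=s r v v $  — match s
step 4: stack=$ <S> <F>  input=r v v $  — expand <F> -> λ
step 5: stack=$ <S>  input=r v v $  — expand <S> -> r v
step 6: stack=$ v r  input=r v v $  — match r
step 7: stack=$ v  input=v v $  — match v
step 8: stack=$  input=v $  — error: stack empty but input remains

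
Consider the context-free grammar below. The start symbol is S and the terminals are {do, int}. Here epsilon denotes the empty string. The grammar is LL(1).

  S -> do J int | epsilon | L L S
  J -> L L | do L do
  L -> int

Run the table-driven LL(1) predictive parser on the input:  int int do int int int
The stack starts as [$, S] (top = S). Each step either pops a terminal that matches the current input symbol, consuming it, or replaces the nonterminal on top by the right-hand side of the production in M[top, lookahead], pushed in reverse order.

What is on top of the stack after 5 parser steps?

S

step 1: stack=$ S  input=int int do int int int $  — expand S -> L L S
step 2: stack=$ S L L  input=int int do int int int $  — expand L -> int
step 3: stack=$ S L int  input=int int do int int int $  — match int
step 4: stack=$ S L  input=int do int int int $  — expand L -> int
step 5: stack=$ S int  input=int do int int int $  — match int
Stack after step 5: $ S (top = S).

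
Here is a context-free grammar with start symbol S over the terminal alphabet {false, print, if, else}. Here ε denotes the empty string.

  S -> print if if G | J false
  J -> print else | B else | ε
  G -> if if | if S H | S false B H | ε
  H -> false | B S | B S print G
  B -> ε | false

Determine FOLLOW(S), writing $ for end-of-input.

FIRST(B) = {ε, false}
FIRST(J) = {ε, else, false, print}  (via B else)
FIRST(S) = {else, false, print}  (via J false)
FIRST(G) = {ε, else, false, if, print}  (via S false B H)
FIRST(H) = {else, false, print}  (via B S, B S print G)
FOLLOW(S) includes $ since S is the start symbol.
FOLLOW(J): in S->J false, J is followed by false with FIRST {false}. Thus FOLLOW(J) = {false}.
FOLLOW(B): in J->B else, B is followed by else with FIRST {else}; in G->S false B H, B is followed by H with FIRST {else, false, print}; in H->B S, B is followed by S with FIRST {else, false, print}; in H->B S print G, B is followed by S print G with FIRST {else, false, print}. Thus FOLLOW(B) = {else, false, print}.
FOLLOW(S): in G->if S H, S is followed by H with FIRST {else, false, print}; in G->S false B H, S is followed by false B H with FIRST {false}; in H->B S, the suffix after S is empty, so FOLLOW(S) ⊇ FOLLOW(H) = {$, else, false, print}; in H->B S print G, S is followed by print G with FIRST {print}. Thus FOLLOW(S) = {$, else, false, print}.
FOLLOW(G): in S->print if if G, the suffix after G is empty, so FOLLOW(G) ⊇ FOLLOW(S) = {$, else, false, print}; in H->B S print G, the suffix after G is empty, so FOLLOW(G) ⊇ FOLLOW(H) = {$, else, false, print}. Thus FOLLOW(G) = {$, else, false, print}.
FOLLOW(H): in G->if S H, the suffix after H is empty, so FOLLOW(H) ⊇ FOLLOW(G) = {$, else, false, print}; in G->S false B H, the suffix after H is empty, so FOLLOW(H) ⊇ FOLLOW(G) = {$, else, false, print}. Thus FOLLOW(H) = {$, else, false, print}.

{$, else, false, print}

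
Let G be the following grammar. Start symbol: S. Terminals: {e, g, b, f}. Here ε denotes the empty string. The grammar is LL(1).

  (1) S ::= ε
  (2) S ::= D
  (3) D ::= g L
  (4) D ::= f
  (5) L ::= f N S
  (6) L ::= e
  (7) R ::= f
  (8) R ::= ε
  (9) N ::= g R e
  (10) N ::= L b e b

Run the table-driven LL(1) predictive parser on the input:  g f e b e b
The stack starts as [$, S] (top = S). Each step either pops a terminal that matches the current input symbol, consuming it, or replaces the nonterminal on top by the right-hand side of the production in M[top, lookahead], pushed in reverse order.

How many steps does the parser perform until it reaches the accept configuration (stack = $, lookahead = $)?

step 1: stack=$ S  input=g f e b e b $  — expand S ::= D
step 2: stack=$ D  input=g f e b e b $  — expand D ::= g L
step 3: stack=$ L g  input=g f e b e b $  — match g
step 4: stack=$ L  input=f e b e b $  — expand L ::= f N S
step 5: stack=$ S N f  input=f e b e b $  — match f
step 6: stack=$ S N  input=e b e b $  — expand N ::= L b e b
step 7: stack=$ S b e b L  input=e b e b $  — expand L ::= e
step 8: stack=$ S b e b e  input=e b e b $  — match e
step 9: stack=$ S b e b  input=b e b $  — match b
step 10: stack=$ S b e  input=e b $  — match e
step 11: stack=$ S b  input=b $  — match b
step 12: stack=$ S  input=$  — expand S ::= ε
Accept reached after 12 steps.

12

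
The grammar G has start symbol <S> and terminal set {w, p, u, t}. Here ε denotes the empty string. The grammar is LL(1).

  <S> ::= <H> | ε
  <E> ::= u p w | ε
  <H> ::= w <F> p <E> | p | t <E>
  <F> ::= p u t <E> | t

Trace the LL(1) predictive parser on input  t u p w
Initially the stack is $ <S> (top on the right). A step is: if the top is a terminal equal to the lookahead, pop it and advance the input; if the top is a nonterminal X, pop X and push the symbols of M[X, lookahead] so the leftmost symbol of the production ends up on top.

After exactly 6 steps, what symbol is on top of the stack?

step 1: stack=$ <S>  input=t u p w $  — expand <S> ::= <H>
step 2: stack=$ <H>  input=t u p w $  — expand <H> ::= t <E>
step 3: stack=$ <E> t  input=t u p w $  — match t
step 4: stack=$ <E>  input=u p w $  — expand <E> ::= u p w
step 5: stack=$ w p u  input=u p w $  — match u
step 6: stack=$ w p  input=p w $  — match p
Stack after step 6: $ w (top = w).

w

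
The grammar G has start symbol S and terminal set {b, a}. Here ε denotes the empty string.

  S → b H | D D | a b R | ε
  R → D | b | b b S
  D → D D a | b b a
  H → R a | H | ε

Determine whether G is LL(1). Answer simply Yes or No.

No

FIRST(S) = {ε, a, b}
FIRST(R) = {b}
FIRST(D) = {b}
FIRST(H) = {ε, b}
FOLLOW(S) = {$, a}
FOLLOW(R) = {$, a}
FOLLOW(D) = {$, a, b}
FOLLOW(H) = {$, a}
Cell M[D, b] receives both D → D D a and D → b b a — the grammar is not LL(1).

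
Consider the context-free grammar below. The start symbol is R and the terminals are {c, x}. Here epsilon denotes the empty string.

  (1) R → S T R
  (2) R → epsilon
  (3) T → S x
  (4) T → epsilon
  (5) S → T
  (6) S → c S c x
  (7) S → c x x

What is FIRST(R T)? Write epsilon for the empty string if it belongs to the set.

FIRST(R): from R→S T R we get {epsilon, c, x}; from R→epsilon we get {epsilon}. So FIRST(R) = {epsilon, c, x}.
FIRST(T): from T→S x we get {c, x}; from T→epsilon we get {epsilon}. So FIRST(T) = {epsilon, c, x}.
FIRST(S): from S→T we get {epsilon, c, x}; from S→c S c x we get {c}; from S→c x x we get {c}. So FIRST(S) = {epsilon, c, x}.
FIRST(R T): take FIRST of each symbol in turn, carrying on past any symbol whose FIRST contains epsilon; result {epsilon, c, x}.

{epsilon, c, x}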